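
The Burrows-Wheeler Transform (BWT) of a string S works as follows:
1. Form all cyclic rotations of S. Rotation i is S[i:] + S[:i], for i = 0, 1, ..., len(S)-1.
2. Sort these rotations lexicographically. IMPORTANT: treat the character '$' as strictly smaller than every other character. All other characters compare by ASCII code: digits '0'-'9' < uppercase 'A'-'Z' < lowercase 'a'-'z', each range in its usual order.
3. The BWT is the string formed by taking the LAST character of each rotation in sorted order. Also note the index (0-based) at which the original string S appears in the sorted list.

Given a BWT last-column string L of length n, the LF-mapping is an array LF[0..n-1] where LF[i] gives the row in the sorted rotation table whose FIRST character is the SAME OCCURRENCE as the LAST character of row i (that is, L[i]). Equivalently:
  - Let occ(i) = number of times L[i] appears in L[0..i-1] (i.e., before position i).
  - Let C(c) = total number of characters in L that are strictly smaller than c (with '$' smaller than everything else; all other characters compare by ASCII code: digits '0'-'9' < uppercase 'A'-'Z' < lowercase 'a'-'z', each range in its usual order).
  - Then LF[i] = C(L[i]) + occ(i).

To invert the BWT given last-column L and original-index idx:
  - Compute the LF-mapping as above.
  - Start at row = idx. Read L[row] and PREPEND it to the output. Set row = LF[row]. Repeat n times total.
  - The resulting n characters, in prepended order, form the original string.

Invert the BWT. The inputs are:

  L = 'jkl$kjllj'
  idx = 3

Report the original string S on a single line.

Answer: jllljkkj$

Derivation:
LF mapping: 1 4 6 0 5 2 7 8 3
Walk LF starting at row 3, prepending L[row]:
  step 1: row=3, L[3]='$', prepend. Next row=LF[3]=0
  step 2: row=0, L[0]='j', prepend. Next row=LF[0]=1
  step 3: row=1, L[1]='k', prepend. Next row=LF[1]=4
  step 4: row=4, L[4]='k', prepend. Next row=LF[4]=5
  step 5: row=5, L[5]='j', prepend. Next row=LF[5]=2
  step 6: row=2, L[2]='l', prepend. Next row=LF[2]=6
  step 7: row=6, L[6]='l', prepend. Next row=LF[6]=7
  step 8: row=7, L[7]='l', prepend. Next row=LF[7]=8
  step 9: row=8, L[8]='j', prepend. Next row=LF[8]=3
Reversed output: jllljkkj$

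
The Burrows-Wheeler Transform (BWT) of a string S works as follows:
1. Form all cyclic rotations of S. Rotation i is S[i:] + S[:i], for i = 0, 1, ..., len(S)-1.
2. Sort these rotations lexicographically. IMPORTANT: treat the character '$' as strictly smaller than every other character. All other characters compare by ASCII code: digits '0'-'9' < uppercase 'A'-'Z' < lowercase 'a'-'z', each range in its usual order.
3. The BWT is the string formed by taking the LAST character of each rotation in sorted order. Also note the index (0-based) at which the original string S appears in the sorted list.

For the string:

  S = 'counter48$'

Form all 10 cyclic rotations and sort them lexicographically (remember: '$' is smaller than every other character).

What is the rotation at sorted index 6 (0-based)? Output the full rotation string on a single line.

Answer: ounter48$c

Derivation:
All 10 rotations (rotation i = S[i:]+S[:i]):
  rot[0] = counter48$
  rot[1] = ounter48$c
  rot[2] = unter48$co
  rot[3] = nter48$cou
  rot[4] = ter48$coun
  rot[5] = er48$count
  rot[6] = r48$counte
  rot[7] = 48$counter
  rot[8] = 8$counter4
  rot[9] = $counter48
Sorted (with $ < everything):
  sorted[0] = $counter48
  sorted[1] = 48$counter
  sorted[2] = 8$counter4
  sorted[3] = counter48$
  sorted[4] = er48$count
  sorted[5] = nter48$cou
  sorted[6] = ounter48$c
  sorted[7] = r48$counte
  sorted[8] = ter48$coun
  sorted[9] = unter48$co
sorted[6] = ounter48$c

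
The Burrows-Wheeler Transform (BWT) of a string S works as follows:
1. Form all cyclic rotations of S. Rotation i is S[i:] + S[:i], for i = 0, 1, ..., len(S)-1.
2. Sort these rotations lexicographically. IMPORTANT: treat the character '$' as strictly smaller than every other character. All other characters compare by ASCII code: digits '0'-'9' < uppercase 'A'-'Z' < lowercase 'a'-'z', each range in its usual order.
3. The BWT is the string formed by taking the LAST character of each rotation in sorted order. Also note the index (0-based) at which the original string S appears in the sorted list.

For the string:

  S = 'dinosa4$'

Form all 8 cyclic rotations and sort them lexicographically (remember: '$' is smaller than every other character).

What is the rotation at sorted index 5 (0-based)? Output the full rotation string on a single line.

All 8 rotations (rotation i = S[i:]+S[:i]):
  rot[0] = dinosa4$
  rot[1] = inosa4$d
  rot[2] = nosa4$di
  rot[3] = osa4$din
  rot[4] = sa4$dino
  rot[5] = a4$dinos
  rot[6] = 4$dinosa
  rot[7] = $dinosa4
Sorted (with $ < everything):
  sorted[0] = $dinosa4
  sorted[1] = 4$dinosa
  sorted[2] = a4$dinos
  sorted[3] = dinosa4$
  sorted[4] = inosa4$d
  sorted[5] = nosa4$di
  sorted[6] = osa4$din
  sorted[7] = sa4$dino
sorted[5] = nosa4$di

Answer: nosa4$di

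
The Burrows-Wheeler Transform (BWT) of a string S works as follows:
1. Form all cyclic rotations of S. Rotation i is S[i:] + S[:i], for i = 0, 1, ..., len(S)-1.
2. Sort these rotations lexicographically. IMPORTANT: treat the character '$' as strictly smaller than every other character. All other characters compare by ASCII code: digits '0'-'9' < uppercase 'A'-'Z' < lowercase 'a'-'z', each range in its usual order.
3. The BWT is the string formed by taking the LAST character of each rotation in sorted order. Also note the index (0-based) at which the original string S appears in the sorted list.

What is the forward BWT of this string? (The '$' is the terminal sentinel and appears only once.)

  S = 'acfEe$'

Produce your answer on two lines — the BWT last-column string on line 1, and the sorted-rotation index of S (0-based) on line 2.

All 6 rotations (rotation i = S[i:]+S[:i]):
  rot[0] = acfEe$
  rot[1] = cfEe$a
  rot[2] = fEe$ac
  rot[3] = Ee$acf
  rot[4] = e$acfE
  rot[5] = $acfEe
Sorted (with $ < everything):
  sorted[0] = $acfEe  (last char: 'e')
  sorted[1] = Ee$acf  (last char: 'f')
  sorted[2] = acfEe$  (last char: '$')
  sorted[3] = cfEe$a  (last char: 'a')
  sorted[4] = e$acfE  (last char: 'E')
  sorted[5] = fEe$ac  (last char: 'c')
Last column: ef$aEc
Original string S is at sorted index 2

Answer: ef$aEc
2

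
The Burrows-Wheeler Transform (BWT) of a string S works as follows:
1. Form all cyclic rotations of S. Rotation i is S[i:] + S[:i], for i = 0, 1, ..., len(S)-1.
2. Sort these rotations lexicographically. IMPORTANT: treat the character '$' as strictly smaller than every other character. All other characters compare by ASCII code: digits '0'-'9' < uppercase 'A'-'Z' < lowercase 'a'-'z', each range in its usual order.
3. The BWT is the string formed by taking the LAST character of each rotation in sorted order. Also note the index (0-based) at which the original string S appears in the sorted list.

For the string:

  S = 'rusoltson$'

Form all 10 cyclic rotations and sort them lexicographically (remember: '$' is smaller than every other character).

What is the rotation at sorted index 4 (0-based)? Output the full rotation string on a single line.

All 10 rotations (rotation i = S[i:]+S[:i]):
  rot[0] = rusoltson$
  rot[1] = usoltson$r
  rot[2] = soltson$ru
  rot[3] = oltson$rus
  rot[4] = ltson$ruso
  rot[5] = tson$rusol
  rot[6] = son$rusolt
  rot[7] = on$rusolts
  rot[8] = n$rusoltso
  rot[9] = $rusoltson
Sorted (with $ < everything):
  sorted[0] = $rusoltson
  sorted[1] = ltson$ruso
  sorted[2] = n$rusoltso
  sorted[3] = oltson$rus
  sorted[4] = on$rusolts
  sorted[5] = rusoltson$
  sorted[6] = soltson$ru
  sorted[7] = son$rusolt
  sorted[8] = tson$rusol
  sorted[9] = usoltson$r
sorted[4] = on$rusolts

Answer: on$rusolts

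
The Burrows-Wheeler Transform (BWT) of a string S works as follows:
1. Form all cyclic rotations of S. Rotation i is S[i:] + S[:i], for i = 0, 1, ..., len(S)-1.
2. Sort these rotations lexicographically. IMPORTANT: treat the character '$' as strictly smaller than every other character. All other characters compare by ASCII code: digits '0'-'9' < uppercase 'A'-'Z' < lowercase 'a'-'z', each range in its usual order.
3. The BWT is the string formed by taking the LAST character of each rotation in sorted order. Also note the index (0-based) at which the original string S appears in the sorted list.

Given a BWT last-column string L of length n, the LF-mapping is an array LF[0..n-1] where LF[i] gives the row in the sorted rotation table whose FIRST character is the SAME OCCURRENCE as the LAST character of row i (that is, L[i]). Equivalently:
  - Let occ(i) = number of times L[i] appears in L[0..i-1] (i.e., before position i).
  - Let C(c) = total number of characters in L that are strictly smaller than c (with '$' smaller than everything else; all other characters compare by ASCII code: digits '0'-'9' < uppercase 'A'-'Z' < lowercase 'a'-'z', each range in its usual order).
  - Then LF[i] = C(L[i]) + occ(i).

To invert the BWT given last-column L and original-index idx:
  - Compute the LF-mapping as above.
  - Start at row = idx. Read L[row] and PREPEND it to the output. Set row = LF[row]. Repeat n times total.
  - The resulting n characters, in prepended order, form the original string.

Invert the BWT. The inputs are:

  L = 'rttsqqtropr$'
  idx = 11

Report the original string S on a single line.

Answer: trrtptosqqr$

Derivation:
LF mapping: 5 9 10 8 3 4 11 6 1 2 7 0
Walk LF starting at row 11, prepending L[row]:
  step 1: row=11, L[11]='$', prepend. Next row=LF[11]=0
  step 2: row=0, L[0]='r', prepend. Next row=LF[0]=5
  step 3: row=5, L[5]='q', prepend. Next row=LF[5]=4
  step 4: row=4, L[4]='q', prepend. Next row=LF[4]=3
  step 5: row=3, L[3]='s', prepend. Next row=LF[3]=8
  step 6: row=8, L[8]='o', prepend. Next row=LF[8]=1
  step 7: row=1, L[1]='t', prepend. Next row=LF[1]=9
  step 8: row=9, L[9]='p', prepend. Next row=LF[9]=2
  step 9: row=2, L[2]='t', prepend. Next row=LF[2]=10
  step 10: row=10, L[10]='r', prepend. Next row=LF[10]=7
  step 11: row=7, L[7]='r', prepend. Next row=LF[7]=6
  step 12: row=6, L[6]='t', prepend. Next row=LF[6]=11
Reversed output: trrtptosqqr$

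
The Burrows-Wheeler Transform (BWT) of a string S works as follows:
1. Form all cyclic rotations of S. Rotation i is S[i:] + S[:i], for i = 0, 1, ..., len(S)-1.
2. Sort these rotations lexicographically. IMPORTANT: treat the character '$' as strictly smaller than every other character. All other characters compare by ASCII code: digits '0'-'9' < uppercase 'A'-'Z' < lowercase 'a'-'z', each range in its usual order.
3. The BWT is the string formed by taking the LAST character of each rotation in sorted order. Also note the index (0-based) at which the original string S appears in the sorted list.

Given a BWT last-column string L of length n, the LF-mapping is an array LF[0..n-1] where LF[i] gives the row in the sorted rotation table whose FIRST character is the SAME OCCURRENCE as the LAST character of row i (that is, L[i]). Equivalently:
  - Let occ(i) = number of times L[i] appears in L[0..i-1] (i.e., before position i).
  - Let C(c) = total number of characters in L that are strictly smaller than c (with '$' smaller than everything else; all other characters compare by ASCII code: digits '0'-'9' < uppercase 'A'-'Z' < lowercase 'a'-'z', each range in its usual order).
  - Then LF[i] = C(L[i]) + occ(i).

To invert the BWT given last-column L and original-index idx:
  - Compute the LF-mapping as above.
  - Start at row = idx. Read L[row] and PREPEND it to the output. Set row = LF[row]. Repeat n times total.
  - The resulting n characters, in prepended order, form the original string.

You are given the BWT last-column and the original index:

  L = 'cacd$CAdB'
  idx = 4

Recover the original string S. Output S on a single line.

Answer: aAcBddCc$

Derivation:
LF mapping: 5 4 6 7 0 3 1 8 2
Walk LF starting at row 4, prepending L[row]:
  step 1: row=4, L[4]='$', prepend. Next row=LF[4]=0
  step 2: row=0, L[0]='c', prepend. Next row=LF[0]=5
  step 3: row=5, L[5]='C', prepend. Next row=LF[5]=3
  step 4: row=3, L[3]='d', prepend. Next row=LF[3]=7
  step 5: row=7, L[7]='d', prepend. Next row=LF[7]=8
  step 6: row=8, L[8]='B', prepend. Next row=LF[8]=2
  step 7: row=2, L[2]='c', prepend. Next row=LF[2]=6
  step 8: row=6, L[6]='A', prepend. Next row=LF[6]=1
  step 9: row=1, L[1]='a', prepend. Next row=LF[1]=4
Reversed output: aAcBddCc$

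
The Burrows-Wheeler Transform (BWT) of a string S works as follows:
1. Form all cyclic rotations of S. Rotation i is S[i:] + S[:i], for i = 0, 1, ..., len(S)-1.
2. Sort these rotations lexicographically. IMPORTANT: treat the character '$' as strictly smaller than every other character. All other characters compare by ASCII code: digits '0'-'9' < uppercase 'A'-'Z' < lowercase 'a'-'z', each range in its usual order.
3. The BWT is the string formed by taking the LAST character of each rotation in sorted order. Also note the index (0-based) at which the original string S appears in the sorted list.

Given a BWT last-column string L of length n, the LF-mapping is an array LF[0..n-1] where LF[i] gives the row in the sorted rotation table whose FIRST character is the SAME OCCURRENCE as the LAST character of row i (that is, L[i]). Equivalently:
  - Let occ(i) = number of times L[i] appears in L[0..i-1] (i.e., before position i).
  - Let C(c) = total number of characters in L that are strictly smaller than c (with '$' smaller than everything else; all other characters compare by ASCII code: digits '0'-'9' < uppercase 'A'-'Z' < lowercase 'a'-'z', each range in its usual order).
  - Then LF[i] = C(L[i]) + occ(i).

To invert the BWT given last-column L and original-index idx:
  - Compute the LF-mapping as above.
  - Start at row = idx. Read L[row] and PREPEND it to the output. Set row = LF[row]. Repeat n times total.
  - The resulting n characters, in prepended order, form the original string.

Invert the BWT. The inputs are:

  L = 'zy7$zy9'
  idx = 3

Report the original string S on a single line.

LF mapping: 5 3 1 0 6 4 2
Walk LF starting at row 3, prepending L[row]:
  step 1: row=3, L[3]='$', prepend. Next row=LF[3]=0
  step 2: row=0, L[0]='z', prepend. Next row=LF[0]=5
  step 3: row=5, L[5]='y', prepend. Next row=LF[5]=4
  step 4: row=4, L[4]='z', prepend. Next row=LF[4]=6
  step 5: row=6, L[6]='9', prepend. Next row=LF[6]=2
  step 6: row=2, L[2]='7', prepend. Next row=LF[2]=1
  step 7: row=1, L[1]='y', prepend. Next row=LF[1]=3
Reversed output: y79zyz$

Answer: y79zyz$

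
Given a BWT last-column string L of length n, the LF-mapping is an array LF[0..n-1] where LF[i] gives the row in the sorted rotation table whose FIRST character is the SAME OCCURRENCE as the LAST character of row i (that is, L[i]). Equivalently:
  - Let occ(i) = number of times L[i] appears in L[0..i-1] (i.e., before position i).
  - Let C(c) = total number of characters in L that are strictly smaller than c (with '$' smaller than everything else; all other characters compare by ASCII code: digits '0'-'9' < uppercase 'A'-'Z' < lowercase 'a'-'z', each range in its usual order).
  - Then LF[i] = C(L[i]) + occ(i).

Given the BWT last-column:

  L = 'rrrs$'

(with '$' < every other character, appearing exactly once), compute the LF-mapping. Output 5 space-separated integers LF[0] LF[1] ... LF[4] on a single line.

Char counts: '$':1, 'r':3, 's':1
C (first-col start): C('$')=0, C('r')=1, C('s')=4
L[0]='r': occ=0, LF[0]=C('r')+0=1+0=1
L[1]='r': occ=1, LF[1]=C('r')+1=1+1=2
L[2]='r': occ=2, LF[2]=C('r')+2=1+2=3
L[3]='s': occ=0, LF[3]=C('s')+0=4+0=4
L[4]='$': occ=0, LF[4]=C('$')+0=0+0=0

Answer: 1 2 3 4 0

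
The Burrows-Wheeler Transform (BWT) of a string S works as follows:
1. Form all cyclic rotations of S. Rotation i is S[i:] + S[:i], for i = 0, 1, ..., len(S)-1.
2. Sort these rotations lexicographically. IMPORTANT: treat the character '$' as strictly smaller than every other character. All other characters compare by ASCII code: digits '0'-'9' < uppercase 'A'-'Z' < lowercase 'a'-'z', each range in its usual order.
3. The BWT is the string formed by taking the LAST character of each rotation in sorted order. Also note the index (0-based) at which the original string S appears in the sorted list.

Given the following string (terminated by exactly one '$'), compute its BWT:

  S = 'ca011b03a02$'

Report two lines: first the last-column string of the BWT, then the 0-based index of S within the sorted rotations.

All 12 rotations (rotation i = S[i:]+S[:i]):
  rot[0] = ca011b03a02$
  rot[1] = a011b03a02$c
  rot[2] = 011b03a02$ca
  rot[3] = 11b03a02$ca0
  rot[4] = 1b03a02$ca01
  rot[5] = b03a02$ca011
  rot[6] = 03a02$ca011b
  rot[7] = 3a02$ca011b0
  rot[8] = a02$ca011b03
  rot[9] = 02$ca011b03a
  rot[10] = 2$ca011b03a0
  rot[11] = $ca011b03a02
Sorted (with $ < everything):
  sorted[0] = $ca011b03a02  (last char: '2')
  sorted[1] = 011b03a02$ca  (last char: 'a')
  sorted[2] = 02$ca011b03a  (last char: 'a')
  sorted[3] = 03a02$ca011b  (last char: 'b')
  sorted[4] = 11b03a02$ca0  (last char: '0')
  sorted[5] = 1b03a02$ca01  (last char: '1')
  sorted[6] = 2$ca011b03a0  (last char: '0')
  sorted[7] = 3a02$ca011b0  (last char: '0')
  sorted[8] = a011b03a02$c  (last char: 'c')
  sorted[9] = a02$ca011b03  (last char: '3')
  sorted[10] = b03a02$ca011  (last char: '1')
  sorted[11] = ca011b03a02$  (last char: '$')
Last column: 2aab0100c31$
Original string S is at sorted index 11

Answer: 2aab0100c31$
11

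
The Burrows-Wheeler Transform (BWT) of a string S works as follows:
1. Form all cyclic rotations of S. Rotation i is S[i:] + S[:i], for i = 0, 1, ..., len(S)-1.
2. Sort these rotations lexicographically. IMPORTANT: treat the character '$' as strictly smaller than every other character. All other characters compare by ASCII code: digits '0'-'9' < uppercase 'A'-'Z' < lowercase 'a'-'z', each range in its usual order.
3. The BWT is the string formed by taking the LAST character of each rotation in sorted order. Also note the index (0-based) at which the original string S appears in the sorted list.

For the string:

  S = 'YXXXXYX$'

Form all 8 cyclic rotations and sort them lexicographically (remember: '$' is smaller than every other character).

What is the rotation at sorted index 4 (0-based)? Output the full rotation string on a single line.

Answer: XXYX$YXX

Derivation:
All 8 rotations (rotation i = S[i:]+S[:i]):
  rot[0] = YXXXXYX$
  rot[1] = XXXXYX$Y
  rot[2] = XXXYX$YX
  rot[3] = XXYX$YXX
  rot[4] = XYX$YXXX
  rot[5] = YX$YXXXX
  rot[6] = X$YXXXXY
  rot[7] = $YXXXXYX
Sorted (with $ < everything):
  sorted[0] = $YXXXXYX
  sorted[1] = X$YXXXXY
  sorted[2] = XXXXYX$Y
  sorted[3] = XXXYX$YX
  sorted[4] = XXYX$YXX
  sorted[5] = XYX$YXXX
  sorted[6] = YX$YXXXX
  sorted[7] = YXXXXYX$
sorted[4] = XXYX$YXX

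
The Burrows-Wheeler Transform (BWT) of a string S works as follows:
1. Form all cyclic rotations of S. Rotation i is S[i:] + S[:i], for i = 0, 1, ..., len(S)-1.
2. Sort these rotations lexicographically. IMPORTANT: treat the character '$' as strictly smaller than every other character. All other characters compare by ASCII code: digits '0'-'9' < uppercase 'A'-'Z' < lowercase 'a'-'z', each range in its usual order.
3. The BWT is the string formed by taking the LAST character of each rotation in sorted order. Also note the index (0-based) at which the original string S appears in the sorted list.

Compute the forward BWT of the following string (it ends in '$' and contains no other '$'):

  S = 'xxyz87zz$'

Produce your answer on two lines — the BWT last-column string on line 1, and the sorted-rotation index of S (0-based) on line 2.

Answer: z8z$xxzy7
3

Derivation:
All 9 rotations (rotation i = S[i:]+S[:i]):
  rot[0] = xxyz87zz$
  rot[1] = xyz87zz$x
  rot[2] = yz87zz$xx
  rot[3] = z87zz$xxy
  rot[4] = 87zz$xxyz
  rot[5] = 7zz$xxyz8
  rot[6] = zz$xxyz87
  rot[7] = z$xxyz87z
  rot[8] = $xxyz87zz
Sorted (with $ < everything):
  sorted[0] = $xxyz87zz  (last char: 'z')
  sorted[1] = 7zz$xxyz8  (last char: '8')
  sorted[2] = 87zz$xxyz  (last char: 'z')
  sorted[3] = xxyz87zz$  (last char: '$')
  sorted[4] = xyz87zz$x  (last char: 'x')
  sorted[5] = yz87zz$xx  (last char: 'x')
  sorted[6] = z$xxyz87z  (last char: 'z')
  sorted[7] = z87zz$xxy  (last char: 'y')
  sorted[8] = zz$xxyz87  (last char: '7')
Last column: z8z$xxzy7
Original string S is at sorted index 3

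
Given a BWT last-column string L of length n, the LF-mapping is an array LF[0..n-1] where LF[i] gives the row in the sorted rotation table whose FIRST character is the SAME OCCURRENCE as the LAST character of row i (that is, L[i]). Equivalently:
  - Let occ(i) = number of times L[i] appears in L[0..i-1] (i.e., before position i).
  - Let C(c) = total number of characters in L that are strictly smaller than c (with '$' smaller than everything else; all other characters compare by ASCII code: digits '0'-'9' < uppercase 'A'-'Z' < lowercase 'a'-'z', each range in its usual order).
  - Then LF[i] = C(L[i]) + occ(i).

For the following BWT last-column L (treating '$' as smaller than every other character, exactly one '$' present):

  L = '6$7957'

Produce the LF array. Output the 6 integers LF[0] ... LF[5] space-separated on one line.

Char counts: '$':1, '5':1, '6':1, '7':2, '9':1
C (first-col start): C('$')=0, C('5')=1, C('6')=2, C('7')=3, C('9')=5
L[0]='6': occ=0, LF[0]=C('6')+0=2+0=2
L[1]='$': occ=0, LF[1]=C('$')+0=0+0=0
L[2]='7': occ=0, LF[2]=C('7')+0=3+0=3
L[3]='9': occ=0, LF[3]=C('9')+0=5+0=5
L[4]='5': occ=0, LF[4]=C('5')+0=1+0=1
L[5]='7': occ=1, LF[5]=C('7')+1=3+1=4

Answer: 2 0 3 5 1 4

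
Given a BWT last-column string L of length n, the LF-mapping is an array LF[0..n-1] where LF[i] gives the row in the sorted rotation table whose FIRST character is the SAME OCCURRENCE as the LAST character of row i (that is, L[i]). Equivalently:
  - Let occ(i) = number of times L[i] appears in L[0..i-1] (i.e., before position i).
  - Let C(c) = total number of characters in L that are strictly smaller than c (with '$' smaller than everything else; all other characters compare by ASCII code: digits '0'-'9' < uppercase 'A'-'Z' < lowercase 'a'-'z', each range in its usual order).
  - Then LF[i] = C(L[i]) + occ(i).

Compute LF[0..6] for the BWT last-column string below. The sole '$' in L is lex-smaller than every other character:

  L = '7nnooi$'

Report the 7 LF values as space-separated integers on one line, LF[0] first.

Char counts: '$':1, '7':1, 'i':1, 'n':2, 'o':2
C (first-col start): C('$')=0, C('7')=1, C('i')=2, C('n')=3, C('o')=5
L[0]='7': occ=0, LF[0]=C('7')+0=1+0=1
L[1]='n': occ=0, LF[1]=C('n')+0=3+0=3
L[2]='n': occ=1, LF[2]=C('n')+1=3+1=4
L[3]='o': occ=0, LF[3]=C('o')+0=5+0=5
L[4]='o': occ=1, LF[4]=C('o')+1=5+1=6
L[5]='i': occ=0, LF[5]=C('i')+0=2+0=2
L[6]='$': occ=0, LF[6]=C('$')+0=0+0=0

Answer: 1 3 4 5 6 2 0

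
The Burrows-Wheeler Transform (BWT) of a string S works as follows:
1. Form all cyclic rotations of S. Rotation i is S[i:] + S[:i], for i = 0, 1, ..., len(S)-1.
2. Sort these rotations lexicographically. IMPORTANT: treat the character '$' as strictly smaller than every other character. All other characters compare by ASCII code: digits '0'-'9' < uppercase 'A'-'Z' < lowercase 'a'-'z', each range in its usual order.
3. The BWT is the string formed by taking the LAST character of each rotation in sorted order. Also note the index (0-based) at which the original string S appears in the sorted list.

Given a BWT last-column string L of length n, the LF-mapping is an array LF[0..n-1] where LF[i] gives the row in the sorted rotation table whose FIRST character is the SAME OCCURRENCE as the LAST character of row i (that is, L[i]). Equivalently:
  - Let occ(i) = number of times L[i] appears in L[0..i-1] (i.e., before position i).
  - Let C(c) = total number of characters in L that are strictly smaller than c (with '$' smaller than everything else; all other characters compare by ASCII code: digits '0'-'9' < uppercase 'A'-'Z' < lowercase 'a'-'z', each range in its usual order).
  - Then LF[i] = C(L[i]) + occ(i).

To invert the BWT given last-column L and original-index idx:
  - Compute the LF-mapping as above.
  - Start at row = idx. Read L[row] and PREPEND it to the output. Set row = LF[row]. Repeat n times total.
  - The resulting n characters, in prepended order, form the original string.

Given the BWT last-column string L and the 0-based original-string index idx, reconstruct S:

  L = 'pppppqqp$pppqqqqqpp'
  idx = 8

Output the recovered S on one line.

Answer: ppqqqppppqqqqppppp$

Derivation:
LF mapping: 1 2 3 4 5 12 13 6 0 7 8 9 14 15 16 17 18 10 11
Walk LF starting at row 8, prepending L[row]:
  step 1: row=8, L[8]='$', prepend. Next row=LF[8]=0
  step 2: row=0, L[0]='p', prepend. Next row=LF[0]=1
  step 3: row=1, L[1]='p', prepend. Next row=LF[1]=2
  step 4: row=2, L[2]='p', prepend. Next row=LF[2]=3
  step 5: row=3, L[3]='p', prepend. Next row=LF[3]=4
  step 6: row=4, L[4]='p', prepend. Next row=LF[4]=5
  step 7: row=5, L[5]='q', prepend. Next row=LF[5]=12
  step 8: row=12, L[12]='q', prepend. Next row=LF[12]=14
  step 9: row=14, L[14]='q', prepend. Next row=LF[14]=16
  step 10: row=16, L[16]='q', prepend. Next row=LF[16]=18
  step 11: row=18, L[18]='p', prepend. Next row=LF[18]=11
  step 12: row=11, L[11]='p', prepend. Next row=LF[11]=9
  step 13: row=9, L[9]='p', prepend. Next row=LF[9]=7
  step 14: row=7, L[7]='p', prepend. Next row=LF[7]=6
  step 15: row=6, L[6]='q', prepend. Next row=LF[6]=13
  step 16: row=13, L[13]='q', prepend. Next row=LF[13]=15
  step 17: row=15, L[15]='q', prepend. Next row=LF[15]=17
  step 18: row=17, L[17]='p', prepend. Next row=LF[17]=10
  step 19: row=10, L[10]='p', prepend. Next row=LF[10]=8
Reversed output: ppqqqppppqqqqppppp$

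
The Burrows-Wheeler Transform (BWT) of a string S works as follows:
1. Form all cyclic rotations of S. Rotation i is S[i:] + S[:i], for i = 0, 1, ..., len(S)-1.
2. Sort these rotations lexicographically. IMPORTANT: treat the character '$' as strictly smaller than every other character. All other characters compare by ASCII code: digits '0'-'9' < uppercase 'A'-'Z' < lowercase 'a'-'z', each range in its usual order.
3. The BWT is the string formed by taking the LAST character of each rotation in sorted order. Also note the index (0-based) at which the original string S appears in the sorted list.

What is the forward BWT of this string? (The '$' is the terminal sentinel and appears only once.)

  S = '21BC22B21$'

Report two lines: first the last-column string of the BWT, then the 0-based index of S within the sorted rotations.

All 10 rotations (rotation i = S[i:]+S[:i]):
  rot[0] = 21BC22B21$
  rot[1] = 1BC22B21$2
  rot[2] = BC22B21$21
  rot[3] = C22B21$21B
  rot[4] = 22B21$21BC
  rot[5] = 2B21$21BC2
  rot[6] = B21$21BC22
  rot[7] = 21$21BC22B
  rot[8] = 1$21BC22B2
  rot[9] = $21BC22B21
Sorted (with $ < everything):
  sorted[0] = $21BC22B21  (last char: '1')
  sorted[1] = 1$21BC22B2  (last char: '2')
  sorted[2] = 1BC22B21$2  (last char: '2')
  sorted[3] = 21$21BC22B  (last char: 'B')
  sorted[4] = 21BC22B21$  (last char: '$')
  sorted[5] = 22B21$21BC  (last char: 'C')
  sorted[6] = 2B21$21BC2  (last char: '2')
  sorted[7] = B21$21BC22  (last char: '2')
  sorted[8] = BC22B21$21  (last char: '1')
  sorted[9] = C22B21$21B  (last char: 'B')
Last column: 122B$C221B
Original string S is at sorted index 4

Answer: 122B$C221B
4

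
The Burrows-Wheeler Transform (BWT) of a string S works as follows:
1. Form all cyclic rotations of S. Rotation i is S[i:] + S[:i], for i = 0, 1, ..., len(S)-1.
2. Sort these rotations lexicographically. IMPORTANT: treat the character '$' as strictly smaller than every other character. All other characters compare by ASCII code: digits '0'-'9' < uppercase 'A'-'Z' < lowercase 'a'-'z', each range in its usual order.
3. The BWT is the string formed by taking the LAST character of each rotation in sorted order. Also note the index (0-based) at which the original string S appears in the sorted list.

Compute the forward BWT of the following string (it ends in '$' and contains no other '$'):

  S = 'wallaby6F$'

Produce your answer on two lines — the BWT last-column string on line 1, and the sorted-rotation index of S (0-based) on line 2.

All 10 rotations (rotation i = S[i:]+S[:i]):
  rot[0] = wallaby6F$
  rot[1] = allaby6F$w
  rot[2] = llaby6F$wa
  rot[3] = laby6F$wal
  rot[4] = aby6F$wall
  rot[5] = by6F$walla
  rot[6] = y6F$wallab
  rot[7] = 6F$wallaby
  rot[8] = F$wallaby6
  rot[9] = $wallaby6F
Sorted (with $ < everything):
  sorted[0] = $wallaby6F  (last char: 'F')
  sorted[1] = 6F$wallaby  (last char: 'y')
  sorted[2] = F$wallaby6  (last char: '6')
  sorted[3] = aby6F$wall  (last char: 'l')
  sorted[4] = allaby6F$w  (last char: 'w')
  sorted[5] = by6F$walla  (last char: 'a')
  sorted[6] = laby6F$wal  (last char: 'l')
  sorted[7] = llaby6F$wa  (last char: 'a')
  sorted[8] = wallaby6F$  (last char: '$')
  sorted[9] = y6F$wallab  (last char: 'b')
Last column: Fy6lwala$b
Original string S is at sorted index 8

Answer: Fy6lwala$b
8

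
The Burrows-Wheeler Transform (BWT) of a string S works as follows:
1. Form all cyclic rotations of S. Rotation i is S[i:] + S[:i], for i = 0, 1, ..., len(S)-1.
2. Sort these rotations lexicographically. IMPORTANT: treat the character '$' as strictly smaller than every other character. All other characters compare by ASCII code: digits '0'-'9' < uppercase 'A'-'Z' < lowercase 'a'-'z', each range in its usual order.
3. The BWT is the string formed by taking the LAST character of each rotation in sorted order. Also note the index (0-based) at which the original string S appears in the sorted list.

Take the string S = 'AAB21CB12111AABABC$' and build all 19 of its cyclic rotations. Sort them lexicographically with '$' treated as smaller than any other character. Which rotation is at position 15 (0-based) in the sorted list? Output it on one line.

All 19 rotations (rotation i = S[i:]+S[:i]):
  rot[0] = AAB21CB12111AABABC$
  rot[1] = AB21CB12111AABABC$A
  rot[2] = B21CB12111AABABC$AA
  rot[3] = 21CB12111AABABC$AAB
  rot[4] = 1CB12111AABABC$AAB2
  rot[5] = CB12111AABABC$AAB21
  rot[6] = B12111AABABC$AAB21C
  rot[7] = 12111AABABC$AAB21CB
  rot[8] = 2111AABABC$AAB21CB1
  rot[9] = 111AABABC$AAB21CB12
  rot[10] = 11AABABC$AAB21CB121
  rot[11] = 1AABABC$AAB21CB1211
  rot[12] = AABABC$AAB21CB12111
  rot[13] = ABABC$AAB21CB12111A
  rot[14] = BABC$AAB21CB12111AA
  rot[15] = ABC$AAB21CB12111AAB
  rot[16] = BC$AAB21CB12111AABA
  rot[17] = C$AAB21CB12111AABAB
  rot[18] = $AAB21CB12111AABABC
Sorted (with $ < everything):
  sorted[0] = $AAB21CB12111AABABC
  sorted[1] = 111AABABC$AAB21CB12
  sorted[2] = 11AABABC$AAB21CB121
  sorted[3] = 12111AABABC$AAB21CB
  sorted[4] = 1AABABC$AAB21CB1211
  sorted[5] = 1CB12111AABABC$AAB2
  sorted[6] = 2111AABABC$AAB21CB1
  sorted[7] = 21CB12111AABABC$AAB
  sorted[8] = AAB21CB12111AABABC$
  sorted[9] = AABABC$AAB21CB12111
  sorted[10] = AB21CB12111AABABC$A
  sorted[11] = ABABC$AAB21CB12111A
  sorted[12] = ABC$AAB21CB12111AAB
  sorted[13] = B12111AABABC$AAB21C
  sorted[14] = B21CB12111AABABC$AA
  sorted[15] = BABC$AAB21CB12111AA
  sorted[16] = BC$AAB21CB12111AABA
  sorted[17] = C$AAB21CB12111AABAB
  sorted[18] = CB12111AABABC$AAB21
sorted[15] = BABC$AAB21CB12111AA

Answer: BABC$AAB21CB12111AA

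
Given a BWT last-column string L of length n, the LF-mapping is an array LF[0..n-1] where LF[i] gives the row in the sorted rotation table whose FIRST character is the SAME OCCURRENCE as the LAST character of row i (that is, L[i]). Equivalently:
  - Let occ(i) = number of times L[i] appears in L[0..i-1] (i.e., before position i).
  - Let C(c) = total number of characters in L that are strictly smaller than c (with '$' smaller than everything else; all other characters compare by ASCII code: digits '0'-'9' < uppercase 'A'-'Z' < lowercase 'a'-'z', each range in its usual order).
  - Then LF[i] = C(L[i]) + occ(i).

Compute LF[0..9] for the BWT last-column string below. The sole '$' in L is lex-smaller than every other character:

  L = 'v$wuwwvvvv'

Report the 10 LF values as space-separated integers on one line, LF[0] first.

Char counts: '$':1, 'u':1, 'v':5, 'w':3
C (first-col start): C('$')=0, C('u')=1, C('v')=2, C('w')=7
L[0]='v': occ=0, LF[0]=C('v')+0=2+0=2
L[1]='$': occ=0, LF[1]=C('$')+0=0+0=0
L[2]='w': occ=0, LF[2]=C('w')+0=7+0=7
L[3]='u': occ=0, LF[3]=C('u')+0=1+0=1
L[4]='w': occ=1, LF[4]=C('w')+1=7+1=8
L[5]='w': occ=2, LF[5]=C('w')+2=7+2=9
L[6]='v': occ=1, LF[6]=C('v')+1=2+1=3
L[7]='v': occ=2, LF[7]=C('v')+2=2+2=4
L[8]='v': occ=3, LF[8]=C('v')+3=2+3=5
L[9]='v': occ=4, LF[9]=C('v')+4=2+4=6

Answer: 2 0 7 1 8 9 3 4 5 6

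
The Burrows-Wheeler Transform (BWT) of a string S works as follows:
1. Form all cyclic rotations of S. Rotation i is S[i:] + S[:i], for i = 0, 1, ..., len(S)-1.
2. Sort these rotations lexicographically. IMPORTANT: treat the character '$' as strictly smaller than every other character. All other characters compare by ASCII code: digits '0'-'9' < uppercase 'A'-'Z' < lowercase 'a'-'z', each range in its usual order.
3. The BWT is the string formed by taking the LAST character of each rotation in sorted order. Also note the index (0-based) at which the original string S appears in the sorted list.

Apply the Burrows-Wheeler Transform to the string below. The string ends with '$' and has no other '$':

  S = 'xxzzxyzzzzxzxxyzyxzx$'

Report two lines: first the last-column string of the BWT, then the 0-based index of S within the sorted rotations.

Answer: xzz$xzyzxzxxxxzzyxzzy
3

Derivation:
All 21 rotations (rotation i = S[i:]+S[:i]):
  rot[0] = xxzzxyzzzzxzxxyzyxzx$
  rot[1] = xzzxyzzzzxzxxyzyxzx$x
  rot[2] = zzxyzzzzxzxxyzyxzx$xx
  rot[3] = zxyzzzzxzxxyzyxzx$xxz
  rot[4] = xyzzzzxzxxyzyxzx$xxzz
  rot[5] = yzzzzxzxxyzyxzx$xxzzx
  rot[6] = zzzzxzxxyzyxzx$xxzzxy
  rot[7] = zzzxzxxyzyxzx$xxzzxyz
  rot[8] = zzxzxxyzyxzx$xxzzxyzz
  rot[9] = zxzxxyzyxzx$xxzzxyzzz
  rot[10] = xzxxyzyxzx$xxzzxyzzzz
  rot[11] = zxxyzyxzx$xxzzxyzzzzx
  rot[12] = xxyzyxzx$xxzzxyzzzzxz
  rot[13] = xyzyxzx$xxzzxyzzzzxzx
  rot[14] = yzyxzx$xxzzxyzzzzxzxx
  rot[15] = zyxzx$xxzzxyzzzzxzxxy
  rot[16] = yxzx$xxzzxyzzzzxzxxyz
  rot[17] = xzx$xxzzxyzzzzxzxxyzy
  rot[18] = zx$xxzzxyzzzzxzxxyzyx
  rot[19] = x$xxzzxyzzzzxzxxyzyxz
  rot[20] = $xxzzxyzzzzxzxxyzyxzx
Sorted (with $ < everything):
  sorted[0] = $xxzzxyzzzzxzxxyzyxzx  (last char: 'x')
  sorted[1] = x$xxzzxyzzzzxzxxyzyxz  (last char: 'z')
  sorted[2] = xxyzyxzx$xxzzxyzzzzxz  (last char: 'z')
  sorted[3] = xxzzxyzzzzxzxxyzyxzx$  (last char: '$')
  sorted[4] = xyzyxzx$xxzzxyzzzzxzx  (last char: 'x')
  sorted[5] = xyzzzzxzxxyzyxzx$xxzz  (last char: 'z')
  sorted[6] = xzx$xxzzxyzzzzxzxxyzy  (last char: 'y')
  sorted[7] = xzxxyzyxzx$xxzzxyzzzz  (last char: 'z')
  sorted[8] = xzzxyzzzzxzxxyzyxzx$x  (last char: 'x')
  sorted[9] = yxzx$xxzzxyzzzzxzxxyz  (last char: 'z')
  sorted[10] = yzyxzx$xxzzxyzzzzxzxx  (last char: 'x')
  sorted[11] = yzzzzxzxxyzyxzx$xxzzx  (last char: 'x')
  sorted[12] = zx$xxzzxyzzzzxzxxyzyx  (last char: 'x')
  sorted[13] = zxxyzyxzx$xxzzxyzzzzx  (last char: 'x')
  sorted[14] = zxyzzzzxzxxyzyxzx$xxz  (last char: 'z')
  sorted[15] = zxzxxyzyxzx$xxzzxyzzz  (last char: 'z')
  sorted[16] = zyxzx$xxzzxyzzzzxzxxy  (last char: 'y')
  sorted[17] = zzxyzzzzxzxxyzyxzx$xx  (last char: 'x')
  sorted[18] = zzxzxxyzyxzx$xxzzxyzz  (last char: 'z')
  sorted[19] = zzzxzxxyzyxzx$xxzzxyz  (last char: 'z')
  sorted[20] = zzzzxzxxyzyxzx$xxzzxy  (last char: 'y')
Last column: xzz$xzyzxzxxxxzzyxzzy
Original string S is at sorted index 3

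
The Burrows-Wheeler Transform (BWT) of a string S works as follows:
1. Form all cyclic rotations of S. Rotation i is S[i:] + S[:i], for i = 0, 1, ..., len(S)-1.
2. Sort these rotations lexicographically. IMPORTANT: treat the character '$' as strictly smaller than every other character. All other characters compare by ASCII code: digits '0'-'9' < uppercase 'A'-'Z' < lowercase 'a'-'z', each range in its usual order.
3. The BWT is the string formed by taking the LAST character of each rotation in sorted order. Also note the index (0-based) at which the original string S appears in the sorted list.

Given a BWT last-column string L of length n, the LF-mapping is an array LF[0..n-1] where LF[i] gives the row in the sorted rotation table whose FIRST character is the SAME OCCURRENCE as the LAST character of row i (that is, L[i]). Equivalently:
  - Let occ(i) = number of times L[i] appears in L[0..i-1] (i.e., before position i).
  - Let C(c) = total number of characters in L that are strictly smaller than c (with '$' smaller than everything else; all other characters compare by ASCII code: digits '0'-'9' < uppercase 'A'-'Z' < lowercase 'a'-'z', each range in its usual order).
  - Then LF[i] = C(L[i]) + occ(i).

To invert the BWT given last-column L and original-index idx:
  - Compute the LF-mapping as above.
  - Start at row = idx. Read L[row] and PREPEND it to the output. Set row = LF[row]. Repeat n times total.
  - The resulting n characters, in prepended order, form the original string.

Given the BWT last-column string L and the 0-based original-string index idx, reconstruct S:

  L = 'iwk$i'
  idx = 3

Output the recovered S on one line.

Answer: kiwi$

Derivation:
LF mapping: 1 4 3 0 2
Walk LF starting at row 3, prepending L[row]:
  step 1: row=3, L[3]='$', prepend. Next row=LF[3]=0
  step 2: row=0, L[0]='i', prepend. Next row=LF[0]=1
  step 3: row=1, L[1]='w', prepend. Next row=LF[1]=4
  step 4: row=4, L[4]='i', prepend. Next row=LF[4]=2
  step 5: row=2, L[2]='k', prepend. Next row=LF[2]=3
Reversed output: kiwi$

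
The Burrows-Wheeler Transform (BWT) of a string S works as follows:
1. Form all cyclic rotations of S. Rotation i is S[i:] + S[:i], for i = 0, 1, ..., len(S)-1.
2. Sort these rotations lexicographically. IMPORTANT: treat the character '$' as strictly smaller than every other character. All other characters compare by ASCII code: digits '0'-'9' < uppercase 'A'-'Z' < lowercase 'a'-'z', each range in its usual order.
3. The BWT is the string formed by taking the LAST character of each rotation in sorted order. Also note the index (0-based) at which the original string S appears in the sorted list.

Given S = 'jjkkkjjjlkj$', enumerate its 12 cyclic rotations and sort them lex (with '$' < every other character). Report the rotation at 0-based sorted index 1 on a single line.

Answer: j$jjkkkjjjlk

Derivation:
All 12 rotations (rotation i = S[i:]+S[:i]):
  rot[0] = jjkkkjjjlkj$
  rot[1] = jkkkjjjlkj$j
  rot[2] = kkkjjjlkj$jj
  rot[3] = kkjjjlkj$jjk
  rot[4] = kjjjlkj$jjkk
  rot[5] = jjjlkj$jjkkk
  rot[6] = jjlkj$jjkkkj
  rot[7] = jlkj$jjkkkjj
  rot[8] = lkj$jjkkkjjj
  rot[9] = kj$jjkkkjjjl
  rot[10] = j$jjkkkjjjlk
  rot[11] = $jjkkkjjjlkj
Sorted (with $ < everything):
  sorted[0] = $jjkkkjjjlkj
  sorted[1] = j$jjkkkjjjlk
  sorted[2] = jjjlkj$jjkkk
  sorted[3] = jjkkkjjjlkj$
  sorted[4] = jjlkj$jjkkkj
  sorted[5] = jkkkjjjlkj$j
  sorted[6] = jlkj$jjkkkjj
  sorted[7] = kj$jjkkkjjjl
  sorted[8] = kjjjlkj$jjkk
  sorted[9] = kkjjjlkj$jjk
  sorted[10] = kkkjjjlkj$jj
  sorted[11] = lkj$jjkkkjjj
sorted[1] = j$jjkkkjjjlk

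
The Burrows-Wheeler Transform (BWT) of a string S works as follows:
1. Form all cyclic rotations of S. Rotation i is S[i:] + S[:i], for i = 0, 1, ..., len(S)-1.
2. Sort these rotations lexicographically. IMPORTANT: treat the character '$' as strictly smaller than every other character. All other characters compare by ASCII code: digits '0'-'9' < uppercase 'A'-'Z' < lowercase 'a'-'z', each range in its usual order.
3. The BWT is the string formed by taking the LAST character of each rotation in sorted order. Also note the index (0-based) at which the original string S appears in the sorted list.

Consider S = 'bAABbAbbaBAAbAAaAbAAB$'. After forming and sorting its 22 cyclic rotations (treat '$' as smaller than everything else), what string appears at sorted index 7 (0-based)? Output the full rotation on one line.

Answer: AaAbAAB$bAABbAbbaBAAbA

Derivation:
All 22 rotations (rotation i = S[i:]+S[:i]):
  rot[0] = bAABbAbbaBAAbAAaAbAAB$
  rot[1] = AABbAbbaBAAbAAaAbAAB$b
  rot[2] = ABbAbbaBAAbAAaAbAAB$bA
  rot[3] = BbAbbaBAAbAAaAbAAB$bAA
  rot[4] = bAbbaBAAbAAaAbAAB$bAAB
  rot[5] = AbbaBAAbAAaAbAAB$bAABb
  rot[6] = bbaBAAbAAaAbAAB$bAABbA
  rot[7] = baBAAbAAaAbAAB$bAABbAb
  rot[8] = aBAAbAAaAbAAB$bAABbAbb
  rot[9] = BAAbAAaAbAAB$bAABbAbba
  rot[10] = AAbAAaAbAAB$bAABbAbbaB
  rot[11] = AbAAaAbAAB$bAABbAbbaBA
  rot[12] = bAAaAbAAB$bAABbAbbaBAA
  rot[13] = AAaAbAAB$bAABbAbbaBAAb
  rot[14] = AaAbAAB$bAABbAbbaBAAbA
  rot[15] = aAbAAB$bAABbAbbaBAAbAA
  rot[16] = AbAAB$bAABbAbbaBAAbAAa
  rot[17] = bAAB$bAABbAbbaBAAbAAaA
  rot[18] = AAB$bAABbAbbaBAAbAAaAb
  rot[19] = AB$bAABbAbbaBAAbAAaAbA
  rot[20] = B$bAABbAbbaBAAbAAaAbAA
  rot[21] = $bAABbAbbaBAAbAAaAbAAB
Sorted (with $ < everything):
  sorted[0] = $bAABbAbbaBAAbAAaAbAAB
  sorted[1] = AAB$bAABbAbbaBAAbAAaAb
  sorted[2] = AABbAbbaBAAbAAaAbAAB$b
  sorted[3] = AAaAbAAB$bAABbAbbaBAAb
  sorted[4] = AAbAAaAbAAB$bAABbAbbaB
  sorted[5] = AB$bAABbAbbaBAAbAAaAbA
  sorted[6] = ABbAbbaBAAbAAaAbAAB$bA
  sorted[7] = AaAbAAB$bAABbAbbaBAAbA
  sorted[8] = AbAAB$bAABbAbbaBAAbAAa
  sorted[9] = AbAAaAbAAB$bAABbAbbaBA
  sorted[10] = AbbaBAAbAAaAbAAB$bAABb
  sorted[11] = B$bAABbAbbaBAAbAAaAbAA
  sorted[12] = BAAbAAaAbAAB$bAABbAbba
  sorted[13] = BbAbbaBAAbAAaAbAAB$bAA
  sorted[14] = aAbAAB$bAABbAbbaBAAbAA
  sorted[15] = aBAAbAAaAbAAB$bAABbAbb
  sorted[16] = bAAB$bAABbAbbaBAAbAAaA
  sorted[17] = bAABbAbbaBAAbAAaAbAAB$
  sorted[18] = bAAaAbAAB$bAABbAbbaBAA
  sorted[19] = bAbbaBAAbAAaAbAAB$bAAB
  sorted[20] = baBAAbAAaAbAAB$bAABbAb
  sorted[21] = bbaBAAbAAaAbAAB$bAABbA
sorted[7] = AaAbAAB$bAABbAbbaBAAbA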